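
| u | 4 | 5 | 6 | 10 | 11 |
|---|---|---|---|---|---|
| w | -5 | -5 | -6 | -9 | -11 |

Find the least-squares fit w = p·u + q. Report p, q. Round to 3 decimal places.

Forming AᵀA = [[298, 36]; [36, 5]] and Aᵀw = [-292, -36]ᵀ gives AᵀA·[p, q]ᵀ = Aᵀw.
Eliminating q: 5·(row 1) − 36·(row 2) gives 194·p = 5·(-292) − 36·(-36) = -164, so p = -82/97.
Then q = ((-36) − 36·(-82/97))/5 = -108/97.

p = -0.845, q = -1.113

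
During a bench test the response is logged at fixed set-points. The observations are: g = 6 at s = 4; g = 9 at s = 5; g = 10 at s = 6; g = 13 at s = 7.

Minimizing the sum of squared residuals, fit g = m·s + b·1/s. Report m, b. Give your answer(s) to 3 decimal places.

m = 1.961, b = -6.764

Sums needed: Σs·s = 126, Σs·1/s = 4, Σ1/s·1/s = 26581/176400.
Moment sums: Σs·g = 220, Σ1/s·g = 1433/210.
XᵀX·[m, b]ᵀ = Xᵀg becomes [[126, 4]; [4, 26581/176400]]·[m, b]ᵀ = [220, 1433/210]ᵀ.
det = 126·(26581/176400) − 4² = 4181/1400.
m = (220·(26581/176400) − 4·(1433/210))/(4181/1400) = 516470/263403; b = (126·(1433/210) − 4·220)/(4181/1400) = -28280/4181.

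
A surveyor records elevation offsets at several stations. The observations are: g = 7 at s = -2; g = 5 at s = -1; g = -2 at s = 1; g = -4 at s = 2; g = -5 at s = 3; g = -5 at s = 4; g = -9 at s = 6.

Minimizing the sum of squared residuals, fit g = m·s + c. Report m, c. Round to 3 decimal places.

Forming AᵀA = [[71, 13]; [13, 7]] and Aᵀg = [-118, -13]ᵀ gives AᵀA·[m, c]ᵀ = Aᵀg.
Eliminating c: 7·(row 1) − 13·(row 2) gives 328·m = 7·(-118) − 13·(-13) = -657, so m = -657/328.
Then c = ((-13) − 13·(-657/328))/7 = 611/328.

m = -2.003, c = 1.863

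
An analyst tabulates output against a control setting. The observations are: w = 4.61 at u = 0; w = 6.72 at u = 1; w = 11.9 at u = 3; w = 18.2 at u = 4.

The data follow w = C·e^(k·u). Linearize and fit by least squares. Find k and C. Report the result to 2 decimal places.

Taking logs, ln w = k·u + ln C, so regress ln w on u.
Σu = 8.0000, Σ(u)² = 26.0000, Σln w = 8.8113, Σu·ln w = 20.9404.
Normal system: [[26.0000, 8.0000]; [8.0000, 4]]·[k, ln C]ᵀ = [20.9404, 8.8113]ᵀ.
Δ = 26.0000·4 − (8.0000)² = 40.0000; k = (20.9404·4 − 8.0000·8.8113)/40.0000 = 0.33178, ln C = (26.0000·8.8113 − 8.0000·20.9404)/40.0000 = 1.53925, so C = exp(1.53925) = 4.66110.

k = 0.33, C = 4.66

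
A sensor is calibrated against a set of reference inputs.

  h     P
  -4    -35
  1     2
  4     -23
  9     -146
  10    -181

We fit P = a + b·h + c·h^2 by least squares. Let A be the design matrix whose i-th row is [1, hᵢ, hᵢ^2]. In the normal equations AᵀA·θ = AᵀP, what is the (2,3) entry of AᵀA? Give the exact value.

1730

Row 2 ↔ basis h, column 3 ↔ basis h^2, so (AᵀA)_{2,3} = Σᵢ (h)·(h^2) = (-4)·(16) + (1)·(1) + (4)·(16) + (9)·(81) + (10)·(100) = 1730.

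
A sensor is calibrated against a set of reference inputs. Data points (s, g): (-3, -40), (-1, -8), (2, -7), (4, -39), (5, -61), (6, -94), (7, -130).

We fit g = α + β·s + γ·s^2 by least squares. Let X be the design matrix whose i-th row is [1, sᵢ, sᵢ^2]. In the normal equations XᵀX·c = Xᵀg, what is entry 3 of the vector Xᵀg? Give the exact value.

-12299

Entry 3 ↔ basis s^2, so (Xᵀg)_{3} = Σᵢ (s^2)·gᵢ = (9)·(-40) + (1)·(-8) + (4)·(-7) + (16)·(-39) + (25)·(-61) + (36)·(-94) + (49)·(-130) = -12299.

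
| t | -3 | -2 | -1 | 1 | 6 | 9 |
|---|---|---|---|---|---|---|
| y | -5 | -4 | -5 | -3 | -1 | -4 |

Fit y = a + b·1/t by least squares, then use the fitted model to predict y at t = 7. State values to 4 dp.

From the data, Σ1 = 6, Σ1/t = -5/9, Σ1/t·1/t = 389/162.
For Aᵀy: Σy = -22, Σ1/t·y = 91/18.
Normal equations: [[6, -5/9]; [-5/9, 389/162]]·[a, b]ᵀ = [-22, 91/18]ᵀ.
Determinant 6·(389/162) − (-5/9)² = 1142/81.
a = ((-22)·(389/162) − (-5/9)·(91/18))/(1142/81) = -8103/2284; b = (6·(91/18) − (-5/9)·(-22))/(1142/81) = 1467/1142.
At t = 7: ŷ = (-8103/2284)·(1) + (1467/1142)·(1/7) = -53787/15988.

ŷ = -3.3642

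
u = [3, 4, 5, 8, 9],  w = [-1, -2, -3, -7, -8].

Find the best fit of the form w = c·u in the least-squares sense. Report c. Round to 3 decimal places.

c = -0.790

With design matrix M, MᵀM = [[195]] and Mᵀw = [-154]ᵀ.
Hence c = -154 / 195 ≈ -0.789744.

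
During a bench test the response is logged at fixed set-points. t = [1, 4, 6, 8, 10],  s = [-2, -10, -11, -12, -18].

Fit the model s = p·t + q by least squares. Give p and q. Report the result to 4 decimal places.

p = -1.5697, q = -1.4959

AᵀA·[p, q]ᵀ = Aᵀs reads: 217·p + 29·q = -384;  29·p + 5·q = -53.
Determinant 217·5 − 29² = 244.
p = ((-384)·5 − 29·(-53))/244 = -383/244; q = (217·(-53) − 29·(-384))/244 = -365/244.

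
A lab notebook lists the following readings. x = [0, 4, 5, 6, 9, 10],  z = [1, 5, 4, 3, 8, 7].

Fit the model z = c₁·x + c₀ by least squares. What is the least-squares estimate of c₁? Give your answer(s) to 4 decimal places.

Normal-equation sums: Σx·x = 258, Σx = 34, Σ1 = 6.
Right-hand side: Σx·z = 200, Σz = 28.
AᵀA·[c₁, c₀]ᵀ = Aᵀz becomes [[258, 34]; [34, 6]]·[c₁, c₀]ᵀ = [200, 28]ᵀ.
Determinant 258·6 − 34² = 392.
c₁ = (200·6 − 34·28)/392 = 31/49; c₀ = (258·28 − 34·200)/392 = 53/49.

c₁ = 0.6327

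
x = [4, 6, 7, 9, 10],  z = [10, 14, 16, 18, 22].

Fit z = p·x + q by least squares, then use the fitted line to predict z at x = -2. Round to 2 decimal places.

ẑ = -0.95

Compute the Gram sums: Σx·x = 282, Σx = 36, Σ1 = 5.
For Aᵀz: Σx·z = 618, Σz = 80.
AᵀA·[p, q]ᵀ = Aᵀz becomes [[282, 36]; [36, 5]]·[p, q]ᵀ = [618, 80]ᵀ.
Determinant 282·5 − 36² = 114.
p = (618·5 − 36·80)/114 = 35/19; q = (282·80 − 36·618)/114 = 52/19.
At x = -2: ẑ = (35/19)·(-2) + (52/19)·(1) = -18/19.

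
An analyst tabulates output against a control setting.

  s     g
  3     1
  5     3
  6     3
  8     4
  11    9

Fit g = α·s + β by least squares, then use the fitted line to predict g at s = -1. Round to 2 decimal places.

ĝ = -3.15

Compute the Gram sums: Σs·s = 255, Σs = 33, Σ1 = 5.
And Σs·g = 167, Σg = 20.
Eliminating β: 5·(row 1) − 33·(row 2) gives 186·α = 5·167 − 33·20 = 175, so α = 175/186.
Then β = (20 − 33·(175/186))/5 = -137/62.
At s = -1: ĝ = (175/186)·(-1) + (-137/62)·(1) = -293/93.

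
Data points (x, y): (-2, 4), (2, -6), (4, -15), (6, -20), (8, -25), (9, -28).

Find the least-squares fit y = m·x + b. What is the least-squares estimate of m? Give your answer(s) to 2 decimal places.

With design matrix M, MᵀM = [[205, 27]; [27, 6]] and Mᵀy = [-652, -90]ᵀ.
Determinant 205·6 − 27² = 501.
m = ((-652)·6 − 27·(-90))/501 = -494/167; b = (205·(-90) − 27·(-652))/501 = -282/167.

m = -2.96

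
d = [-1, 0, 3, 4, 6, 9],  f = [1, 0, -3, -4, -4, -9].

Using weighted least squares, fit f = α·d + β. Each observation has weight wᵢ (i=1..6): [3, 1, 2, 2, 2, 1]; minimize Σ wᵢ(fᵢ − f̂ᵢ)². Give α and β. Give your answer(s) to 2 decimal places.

With design matrix X, XᵀWX = [[206, 32]; [32, 11]] and XᵀWf = [-182, -28]ᵀ.
Δ = 206·11 − 32² = 1242.
α = ((-182)·11 − 32·(-28))/1242 = -553/621; β = (206·(-28) − 32·(-182))/1242 = 28/621.

α = -0.89, β = 0.05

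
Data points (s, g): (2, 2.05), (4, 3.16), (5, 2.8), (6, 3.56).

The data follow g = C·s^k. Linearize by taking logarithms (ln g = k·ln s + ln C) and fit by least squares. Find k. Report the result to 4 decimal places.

k = 0.4531

With ln gᵢ as the transformed response and ln sᵢ as the regressor:
Σln s = 5.4806, Σ(ln s)² = 8.2030, Σln g = 4.1678, Σln s·ln g = 6.0248.
Equations: 8.2030·k + 5.4806·ln C = 6.0248;  5.4806·k + 4·ln C = 4.1678.
Slope k = (n·Σln s·ln g − Σln s·Σln g)/(n·Σ(ln s)² − (Σln s)²) = (4·6.0248 − 5.4806·4.1678)/2.7744 = 0.45310; ln C = (Σln g − k·Σln s)/n = 0.42113.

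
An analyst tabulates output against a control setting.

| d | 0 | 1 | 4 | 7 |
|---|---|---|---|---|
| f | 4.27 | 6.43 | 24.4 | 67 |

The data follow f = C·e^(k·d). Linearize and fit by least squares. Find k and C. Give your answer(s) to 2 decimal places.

k = 0.40, C = 4.41

Taking logs, ln f = k·d + ln C, so regress ln f on d.
Σd = 12.0000, Σ(d)² = 66.0000, Σln f = 10.7119, Σd·ln f = 44.0722.
Equations: 66.0000·k + 12.0000·ln C = 44.0722;  12.0000·k + 4·ln C = 10.7119.
Slope k = (n·Σd·ln f − Σd·Σln f)/(n·Σ(d)² − (Σd)²) = (4·44.0722 − 12.0000·10.7119)/120.0000 = 0.39789; ln C = (Σln f − k·Σd)/n = 1.48431, so C = exp(1.48431) = 4.41192.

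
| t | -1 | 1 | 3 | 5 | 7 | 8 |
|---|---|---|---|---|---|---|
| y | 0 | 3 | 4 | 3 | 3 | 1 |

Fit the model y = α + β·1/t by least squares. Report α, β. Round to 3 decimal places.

Entries of MᵀM: Σ1 = 6, Σ1/t = 673/840, Σ1/t·1/t = 1543249/705600.
And Σy = 14, Σ1/t·y = 4609/840.
Normal equations: [[6, 673/840]; [673/840, 1543249/705600]]·[α, β]ᵀ = [14, 4609/840]ᵀ.
Δ = 6·(1543249/705600) − (673/840)² = 1761313/141120.
α = (14·(1543249/705600) − (673/840)·(4609/840))/(1761313/141120) = 18503629/8806565; β = (6·(4609/840) − (673/840)·14)/(1761313/141120) = 3062976/1761313.

α = 2.101, β = 1.739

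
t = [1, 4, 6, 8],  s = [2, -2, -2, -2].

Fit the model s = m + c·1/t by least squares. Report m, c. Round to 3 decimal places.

Entries of MᵀM: Σ1 = 4, Σ1/t = 37/24, Σ1/t·1/t = 637/576.
And Σs = -4, Σ1/t·s = 11/12.
So MᵀM·[m, c]ᵀ = Mᵀs: [[4, 37/24]; [37/24, 637/576]]·[m, c]ᵀ = [-4, 11/12]ᵀ.
det = 4·(637/576) − (37/24)² = 131/64.
m = ((-4)·(637/576) − (37/24)·(11/12))/(131/64) = -3362/1179; c = (4·(11/12) − (37/24)·(-4))/(131/64) = 1888/393.

m = -2.852, c = 4.804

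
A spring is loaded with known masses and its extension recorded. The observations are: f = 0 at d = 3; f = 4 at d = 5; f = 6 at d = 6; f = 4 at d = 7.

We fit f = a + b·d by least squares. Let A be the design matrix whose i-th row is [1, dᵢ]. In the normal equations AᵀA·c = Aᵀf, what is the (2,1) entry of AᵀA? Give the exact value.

21

Row 2 ↔ basis d, column 1 ↔ basis 1, so (AᵀA)_{2,1} = Σᵢ d = (3)·(1) + (5)·(1) + (6)·(1) + (7)·(1) = 21.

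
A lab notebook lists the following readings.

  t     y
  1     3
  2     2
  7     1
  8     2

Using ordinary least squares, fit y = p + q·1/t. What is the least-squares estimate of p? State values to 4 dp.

Forming XᵀX = [[4, 99/56]; [99/56, 4033/3136]] and Xᵀy = [8, 123/28]ᵀ gives XᵀX·[p, q]ᵀ = Xᵀy.
Δ = 4·(4033/3136) − (99/56)² = 6331/3136.
p = (8·(4033/3136) − (99/56)·(123/28))/(6331/3136) = 7910/6331; q = (4·(123/28) − (99/56)·8)/(6331/3136) = 10752/6331.

p = 1.2494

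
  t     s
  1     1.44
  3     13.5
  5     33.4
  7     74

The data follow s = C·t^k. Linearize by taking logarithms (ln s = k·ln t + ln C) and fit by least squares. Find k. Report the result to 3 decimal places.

k = 2.001

With ln sᵢ as the transformed response and ln tᵢ as the regressor:
Over the data: Σln t = 4.6540, Σ(ln t)² = 7.5838, Σln s = 10.7800, Σln t·ln s = 16.8815.
Normal system: [[7.5838, 4.6540]; [4.6540, 4]]·[k, ln C]ᵀ = [16.8815, 10.7800]ᵀ.
Slope k = (n·Σln t·ln s − Σln t·Σln s)/(n·Σ(ln t)² − (Σln t)²) = (4·16.8815 − 4.6540·10.7800)/8.6759 = 2.00054; ln C = (Σln s − k·Σln t)/n = 0.36738.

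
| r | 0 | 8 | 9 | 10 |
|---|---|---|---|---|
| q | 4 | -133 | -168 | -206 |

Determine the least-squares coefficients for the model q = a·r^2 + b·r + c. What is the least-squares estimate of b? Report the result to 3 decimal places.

Compute the Gram sums: Σr^2·r^2 = 20657, Σr^2·r = 2241, Σr^2 = 245, Σr·r = 245, Σr = 27, Σ1 = 4.
For Aᵀq: Σr^2·q = -42720, Σr·q = -4636, Σq = -503.
Inverting the 3×3 Gram matrix, [a, b, c]ᵀ = [-37601/19444, -32573/19444, 38923/9722]ᵀ.

b = -1.675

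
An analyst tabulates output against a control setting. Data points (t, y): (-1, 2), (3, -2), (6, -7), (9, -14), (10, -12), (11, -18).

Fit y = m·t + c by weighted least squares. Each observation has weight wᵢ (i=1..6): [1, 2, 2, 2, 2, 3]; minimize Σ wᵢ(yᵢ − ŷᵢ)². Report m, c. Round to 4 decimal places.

Setting ∂/∂m … = 0 gives: 816·m + 88·c = -1184;  88·m + 12·c = -122.
Determinant 816·12 − 88² = 2048.
m = ((-1184)·12 − 88·(-122))/2048 = -217/128; c = (816·(-122) − 88·(-1184))/2048 = 145/64.

m = -1.6953, c = 2.2656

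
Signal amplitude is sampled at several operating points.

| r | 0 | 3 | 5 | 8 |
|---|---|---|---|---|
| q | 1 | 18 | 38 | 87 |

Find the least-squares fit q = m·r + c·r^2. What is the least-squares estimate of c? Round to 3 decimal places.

XᵀX·[m, c]ᵀ = Xᵀq reads: 98·m + 664·c = 940;  664·m + 4802·c = 6680.
(Σr·r = 98, Σr·r^2 = 664, Σr^2·r^2 = 4802, Σr·q = 940, Σr^2·q = 6680.)
Determinant 98·4802 − 664² = 29700.
m = (940·4802 − 664·6680)/29700 = 1306/495; c = (98·6680 − 664·940)/29700 = 508/495.

c = 1.026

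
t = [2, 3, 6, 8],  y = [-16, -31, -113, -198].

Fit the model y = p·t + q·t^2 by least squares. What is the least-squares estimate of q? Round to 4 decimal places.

q = -2.8644

Forming AᵀA = [[113, 763]; [763, 5489]] and Aᵀy = [-2387, -17083]ᵀ gives AᵀA·[p, q]ᵀ = Aᵀy.
Eliminating q: 5489·(row 1) − 763·(row 2) gives 38088·p = 5489·(-2387) − 763·(-17083) = -67914, so p = -3773/2116.
Then q = ((-17083) − 763·(-3773/2116))/5489 = -6061/2116.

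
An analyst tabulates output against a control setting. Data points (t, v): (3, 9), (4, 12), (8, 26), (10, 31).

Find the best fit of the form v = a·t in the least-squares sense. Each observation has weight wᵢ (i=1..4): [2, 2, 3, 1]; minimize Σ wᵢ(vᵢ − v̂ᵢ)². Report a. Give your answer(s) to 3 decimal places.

a = 3.170

Entries of XᵀWX: Σwᵢ·t·t = 342.
Right-hand side: Σwᵢ·t·v = 1084.
So XᵀWX·[a]ᵀ = XᵀWv: [[342]]·[a]ᵀ = [1084]ᵀ.
a = 1084/342 = 3.16959.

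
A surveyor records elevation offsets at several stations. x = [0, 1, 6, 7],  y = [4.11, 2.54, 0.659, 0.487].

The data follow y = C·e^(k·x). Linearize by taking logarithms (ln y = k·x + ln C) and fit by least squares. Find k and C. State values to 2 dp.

k = -0.29, C = 3.77

With ln yᵢ as the transformed response and xᵢ as the regressor:
Σx = 14.0000, Σ(x)² = 86.0000, Σln y = 1.2091, Σx·ln y = -6.6065.
Equations: 86.0000·k + 14.0000·ln C = -6.6065;  14.0000·k + 4·ln C = 1.2091.
Solving (det = 148.0000): k = -0.29292, ln C = 1.32750, so C = exp(1.32750) = 3.77160.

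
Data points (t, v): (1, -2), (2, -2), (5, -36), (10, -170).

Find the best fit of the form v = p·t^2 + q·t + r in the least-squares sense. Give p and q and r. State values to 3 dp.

p = -2.038, q = 3.627, r = -2.595

Setting ∂/∂p … = 0 gives: 10642·p + 1134·q + 130·r = -17910;  1134·p + 130·q + 18·r = -1886;  130·p + 18·q + 4·r = -210.
(Σt^2·t^2 = 10642, Σt^2·t = 1134, Σt^2 = 130, Σt·t = 130, Σt = 18, Σ1 = 4, Σt^2·v = -17910, Σt·v = -1886, Σv = -210.)
Solving the 3×3 system (Gaussian elimination) gives p = -2213/1086, q = 1313/362, r = -1409/543.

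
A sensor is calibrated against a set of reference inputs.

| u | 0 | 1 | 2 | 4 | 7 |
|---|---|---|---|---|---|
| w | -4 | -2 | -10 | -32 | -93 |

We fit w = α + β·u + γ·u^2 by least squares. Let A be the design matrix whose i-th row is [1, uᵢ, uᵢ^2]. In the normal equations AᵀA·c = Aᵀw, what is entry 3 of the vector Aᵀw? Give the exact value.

-5111

Entry 3 ↔ basis u^2, so (Aᵀw)_{3} = Σᵢ (u^2)·wᵢ = (0)·(-4) + (1)·(-2) + (4)·(-10) + (16)·(-32) + (49)·(-93) = -5111.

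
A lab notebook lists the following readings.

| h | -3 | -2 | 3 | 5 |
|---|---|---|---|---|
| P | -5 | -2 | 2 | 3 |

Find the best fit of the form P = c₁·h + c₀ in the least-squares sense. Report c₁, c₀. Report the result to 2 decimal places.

The normal system AᵀA·[c₁, c₀]ᵀ = AᵀP is [[47, 3]; [3, 4]]·[c₁, c₀]ᵀ = [40, -2]ᵀ.
Eliminating c₀: 4·(row 1) − 3·(row 2) gives 179·c₁ = 4·40 − 3·(-2) = 166, so c₁ = 166/179.
Then c₀ = ((-2) − 3·(166/179))/4 = -214/179.

c₁ = 0.93, c₀ = -1.20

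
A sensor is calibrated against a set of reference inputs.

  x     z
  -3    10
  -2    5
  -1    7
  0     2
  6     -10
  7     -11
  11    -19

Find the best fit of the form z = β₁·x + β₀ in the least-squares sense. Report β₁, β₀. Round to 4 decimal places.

Normal-equation sums: Σx·x = 220, Σx = 18, Σ1 = 7.
And Σx·z = -393, Σz = -16.
AᵀA·[β₁, β₀]ᵀ = Aᵀz becomes [[220, 18]; [18, 7]]·[β₁, β₀]ᵀ = [-393, -16]ᵀ.
det = 220·7 − 18² = 1216.
β₁ = ((-393)·7 − 18·(-16))/1216 = -2463/1216; β₀ = (220·(-16) − 18·(-393))/1216 = 1777/608.

β₁ = -2.0255, β₀ = 2.9227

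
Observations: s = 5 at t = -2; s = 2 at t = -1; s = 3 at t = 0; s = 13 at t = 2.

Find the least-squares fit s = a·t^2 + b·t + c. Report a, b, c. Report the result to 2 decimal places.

Compute the Gram sums: Σt^2·t^2 = 33, Σt^2·t = -1, Σt^2 = 9, Σt·t = 9, Σt = -1, Σ1 = 4.
Right-hand side: Σt^2·s = 74, Σt·s = 14, Σs = 23.
So MᵀM·[a, b, c]ᵀ = Mᵀs: [[33, -1, 9]; [-1, 9, -1]; [9, -1, 4]]·[a, b, c]ᵀ = [74, 14, 23]ᵀ.
Solving the 3×3 system (Gaussian elimination) gives a = 17/11, b = 112/55, c = 153/55.

a = 1.55, b = 2.04, c = 2.78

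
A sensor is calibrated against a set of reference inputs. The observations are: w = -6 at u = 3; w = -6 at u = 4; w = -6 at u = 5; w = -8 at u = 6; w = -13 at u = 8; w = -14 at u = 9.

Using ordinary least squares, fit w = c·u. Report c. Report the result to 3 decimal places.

Sums needed: Σu·u = 231.
For Aᵀw: Σu·w = -350.
c = (-350)/231 = -1.51515.

c = -1.515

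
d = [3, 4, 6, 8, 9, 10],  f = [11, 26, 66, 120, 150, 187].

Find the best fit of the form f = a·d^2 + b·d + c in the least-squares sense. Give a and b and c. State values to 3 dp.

The normal system AᵀA·[a, b, c]ᵀ = Aᵀf is [[22290, 2548, 306]; [2548, 306, 40]; [306, 40, 6]]·[a, b, c]ᵀ = [41421, 4713, 560]ᵀ.
Solving the 3×3 system (Gaussian elimination) gives a = 12293/7260, b = 1838/605, c = -96383/7260.

a = 1.693, b = 3.038, c = -13.276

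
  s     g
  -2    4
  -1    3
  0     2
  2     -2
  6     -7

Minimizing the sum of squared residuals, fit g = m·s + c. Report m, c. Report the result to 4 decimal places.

m = -1.4250, c = 1.4250

With design matrix X, XᵀX = [[45, 5]; [5, 5]] and Xᵀg = [-57, 0]ᵀ.
Δ = 45·5 − 5² = 200.
m = ((-57)·5 − 5·0)/200 = -57/40; c = (45·0 − 5·(-57))/200 = 57/40.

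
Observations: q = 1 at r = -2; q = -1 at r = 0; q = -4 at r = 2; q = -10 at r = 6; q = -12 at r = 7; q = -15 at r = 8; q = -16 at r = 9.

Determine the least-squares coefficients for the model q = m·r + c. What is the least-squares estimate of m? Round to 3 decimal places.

m = -1.587

Compute the Gram sums: Σr·r = 238, Σr = 30, Σ1 = 7.
Right-hand side: Σr·q = -418, Σq = -57.
XᵀX·[m, c]ᵀ = Xᵀq becomes [[238, 30]; [30, 7]]·[m, c]ᵀ = [-418, -57]ᵀ.
Determinant 238·7 − 30² = 766.
m = ((-418)·7 − 30·(-57))/766 = -608/383; c = (238·(-57) − 30·(-418))/766 = -513/383.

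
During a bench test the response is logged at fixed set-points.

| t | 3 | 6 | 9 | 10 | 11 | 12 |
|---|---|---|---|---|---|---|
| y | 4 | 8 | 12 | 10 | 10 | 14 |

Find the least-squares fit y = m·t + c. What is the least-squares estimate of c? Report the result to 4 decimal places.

c = 1.8319

Forming XᵀX = [[491, 51]; [51, 6]] and Xᵀy = [546, 58]ᵀ gives XᵀX·[m, c]ᵀ = Xᵀy.
Δ = 491·6 − 51² = 345.
m = (546·6 − 51·58)/345 = 106/115; c = (491·58 − 51·546)/345 = 632/345.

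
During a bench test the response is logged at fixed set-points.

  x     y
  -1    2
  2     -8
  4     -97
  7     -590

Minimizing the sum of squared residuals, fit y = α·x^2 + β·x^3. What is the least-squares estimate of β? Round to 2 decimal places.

Setting ∂/∂α … = 0 gives: 2674·α + 17862·β = -30492;  17862·α + 121810·β = -208644.
det = 2674·121810 − 17862² = 6668896.
α = ((-30492)·121810 − 17862·(-208644))/6668896 = 30213/16031; β = (2674·(-208644) − 17862·(-30492))/6668896 = -414561/208403.

β = -1.99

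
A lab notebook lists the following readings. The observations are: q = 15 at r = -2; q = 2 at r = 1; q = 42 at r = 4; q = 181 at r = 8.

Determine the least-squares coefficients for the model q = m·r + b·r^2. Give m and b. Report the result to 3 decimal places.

m = -1.491, b = 3.014

Setting ∂/∂m … = 0 gives: 85·m + 569·b = 1588;  569·m + 4369·b = 12318.
(Σr·r = 85, Σr·r^2 = 569, Σr^2·r^2 = 4369, Σr·q = 1588, Σr^2·q = 12318.)
Δ = 85·4369 − 569² = 47604.
m = (1588·4369 − 569·12318)/47604 = -35485/23802; b = (85·12318 − 569·1588)/47604 = 71729/23802.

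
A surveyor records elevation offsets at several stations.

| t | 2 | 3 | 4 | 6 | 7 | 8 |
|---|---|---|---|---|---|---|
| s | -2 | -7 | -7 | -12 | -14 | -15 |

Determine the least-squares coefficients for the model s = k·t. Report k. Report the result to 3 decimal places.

With design matrix M, MᵀM = [[178]] and Mᵀs = [-343]ᵀ.
Hence k = -343 / 178 ≈ -1.92697.

k = -1.927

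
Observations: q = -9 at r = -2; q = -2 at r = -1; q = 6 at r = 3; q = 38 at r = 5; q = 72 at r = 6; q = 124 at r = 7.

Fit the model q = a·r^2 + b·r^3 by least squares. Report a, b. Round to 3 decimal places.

a = -1.016, b = 0.506

The normal system AᵀA·[a, b]ᵀ = Aᵀq is [[4420, 27918]; [27918, 180724]]·[a, b]ᵀ = [9634, 63070]ᵀ.
det = 4420·180724 − 27918² = 19385356.
a = (9634·180724 − 27918·63070)/19385356 = -4923311/4846339; b = (4420·63070 − 27918·9634)/19385356 = 2451847/4846339.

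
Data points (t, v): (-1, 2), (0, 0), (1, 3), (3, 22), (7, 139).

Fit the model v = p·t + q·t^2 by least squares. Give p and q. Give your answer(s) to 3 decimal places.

The normal system AᵀA·[p, q]ᵀ = Aᵀv is [[60, 370]; [370, 2484]]·[p, q]ᵀ = [1040, 7014]ᵀ.
Eliminating q: 2484·(row 1) − 370·(row 2) gives 12140·p = 2484·1040 − 370·7014 = -11820, so p = -591/607.
Then q = (7014 − 370·(-591/607))/2484 = 1802/607.

p = -0.974, q = 2.969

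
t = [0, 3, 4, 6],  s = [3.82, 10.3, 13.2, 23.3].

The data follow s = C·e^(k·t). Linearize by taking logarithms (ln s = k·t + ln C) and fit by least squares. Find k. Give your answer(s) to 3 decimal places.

k = 0.302

Taking logs, ln s = k·t + ln C, so regress ln s on t.
Σt = 13.0000, Σ(t)² = 61.0000, Σln s = 9.4011, Σt·ln s = 36.2080.
Equations: 61.0000·k + 13.0000·ln C = 36.2080;  13.0000·k + 4·ln C = 9.4011.
Solving (det = 75.0000): k = 0.30158, ln C = 1.37014.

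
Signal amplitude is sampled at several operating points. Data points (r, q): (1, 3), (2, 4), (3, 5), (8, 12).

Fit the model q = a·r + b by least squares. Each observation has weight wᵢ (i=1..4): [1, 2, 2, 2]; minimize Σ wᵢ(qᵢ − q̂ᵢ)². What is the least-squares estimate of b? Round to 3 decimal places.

b = 1.315

Compute the Gram sums: Σwᵢ·r·r = 155, Σwᵢ·r = 27, Σwᵢ·1 = 7.
And Σwᵢ·r·q = 241, Σwᵢ·q = 45.
Normal equations: [[155, 27]; [27, 7]]·[a, b]ᵀ = [241, 45]ᵀ.
Determinant 155·7 − 27² = 356.
a = (241·7 − 27·45)/356 = 118/89; b = (155·45 − 27·241)/356 = 117/89.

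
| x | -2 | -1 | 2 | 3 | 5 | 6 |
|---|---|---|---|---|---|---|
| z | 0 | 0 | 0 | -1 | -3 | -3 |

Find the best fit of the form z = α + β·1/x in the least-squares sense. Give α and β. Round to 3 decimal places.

Setting ∂/∂α … = 0 gives: 6·α + (-3/10)·β = -7;  (-3/10)·α + (1511/900)·β = -43/30.
Δ = 6·(1511/900) − (-3/10)² = 599/60.
α = ((-7)·(1511/900) − (-3/10)·(-43/30))/(599/60) = -10964/8985; β = (6·(-43/30) − (-3/10)·(-7))/(599/60) = -642/599.

α = -1.220, β = -1.072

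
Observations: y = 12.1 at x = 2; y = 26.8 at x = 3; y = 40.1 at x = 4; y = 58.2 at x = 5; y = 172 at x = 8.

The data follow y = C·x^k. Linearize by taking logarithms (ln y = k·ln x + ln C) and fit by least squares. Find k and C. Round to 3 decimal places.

k = 1.869, C = 3.223

Linearized form: ln y = k·ln x + ln C. From the 5 transformed points,
Σln x = 6.8669, Σ(ln x)² = 10.5236, Σln y = 18.6844, Σln x·ln y = 27.7027.
Normal system: [[10.5236, 6.8669]; [6.8669, 5]]·[k, ln C]ᵀ = [27.7027, 18.6844]ᵀ.
Solving (det = 5.4631): k = 1.86871, ln C = 1.17041, so C = exp(1.17041) = 3.22333.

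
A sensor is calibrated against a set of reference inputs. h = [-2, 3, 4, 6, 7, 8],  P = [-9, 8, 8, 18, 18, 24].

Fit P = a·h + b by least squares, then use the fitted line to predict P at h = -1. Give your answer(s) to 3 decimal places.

P̂ = -5.949

Compute the Gram sums: Σh·h = 178, Σh = 26, Σ1 = 6.
Right-hand side: Σh·P = 500, ΣP = 67.
MᵀM·[a, b]ᵀ = MᵀP becomes [[178, 26]; [26, 6]]·[a, b]ᵀ = [500, 67]ᵀ.
Δ = 178·6 − 26² = 392.
a = (500·6 − 26·67)/392 = 629/196; b = (178·67 − 26·500)/392 = -537/196.
At h = -1: P̂ = (629/196)·(-1) + (-537/196)·(1) = -583/98.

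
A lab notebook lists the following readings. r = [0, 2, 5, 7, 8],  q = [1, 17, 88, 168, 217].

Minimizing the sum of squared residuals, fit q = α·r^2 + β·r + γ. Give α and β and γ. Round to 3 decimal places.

α = 3.188, β = 1.495, γ = 1.072

AᵀA·[α, β, γ]ᵀ = Aᵀq reads: 7138·α + 988·β + 142·γ = 24388;  988·α + 142·β + 22·γ = 3386;  142·α + 22·β + 5·γ = 491.
Inverting the 3×3 Gram matrix, [α, β, γ]ᵀ = [33641/10551, 15772/10551, 3769/3517]ᵀ.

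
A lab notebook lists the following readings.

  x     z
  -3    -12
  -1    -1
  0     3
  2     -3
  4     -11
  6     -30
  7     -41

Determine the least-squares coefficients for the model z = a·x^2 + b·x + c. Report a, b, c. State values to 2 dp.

a = -1.01, b = 1.03, c = 0.88

Forming MᵀM = [[4051, 603, 115]; [603, 115, 15]; [115, 15, 7]] and Mᵀz = [-3386, -480, -95]ᵀ gives MᵀM·[a, b, c]ᵀ = Mᵀz.
Solving the 3×3 system (Gaussian elimination) gives a = -30725/30316, b = 2391/2332, c = 1215/1378.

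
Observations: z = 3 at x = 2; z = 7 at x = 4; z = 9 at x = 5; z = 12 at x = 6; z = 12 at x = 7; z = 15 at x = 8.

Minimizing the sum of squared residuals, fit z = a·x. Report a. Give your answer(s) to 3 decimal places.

From the data, Σx·x = 194.
For Aᵀz: Σx·z = 355.
a = 355/194 = 1.8299.

a = 1.830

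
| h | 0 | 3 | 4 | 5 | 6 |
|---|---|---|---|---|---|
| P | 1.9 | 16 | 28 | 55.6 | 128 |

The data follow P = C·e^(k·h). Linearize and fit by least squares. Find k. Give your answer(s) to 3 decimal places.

Taking logs, ln P = k·h + ln C, so regress ln P on h.
XᵀX = [[86.0000, 18.0000]; [18.0000, 5]], rhs = [70.8497, 15.6169]ᵀ  (here Σh = 18.0000, Σ(h)² = 86.0000, Σln P = 15.6169, Σh·ln P = 70.8497).
Solving (det = 106.0000): k = 0.69005, ln C = 0.63921.

k = 0.690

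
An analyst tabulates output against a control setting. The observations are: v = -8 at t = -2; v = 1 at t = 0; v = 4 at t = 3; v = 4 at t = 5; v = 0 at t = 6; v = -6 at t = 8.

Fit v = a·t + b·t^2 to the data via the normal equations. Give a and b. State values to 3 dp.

a = 2.929, b = -0.464

Entries of AᵀA: Σt·t = 138, Σt·t^2 = 872, Σt^2·t^2 = 6114.
Moment sums: Σt·v = 0, Σt^2·v = -280.
det = 138·6114 − 872² = 83348.
a = (0·6114 − 872·(-280))/83348 = 61040/20837; b = (138·(-280) − 872·0)/83348 = -9660/20837.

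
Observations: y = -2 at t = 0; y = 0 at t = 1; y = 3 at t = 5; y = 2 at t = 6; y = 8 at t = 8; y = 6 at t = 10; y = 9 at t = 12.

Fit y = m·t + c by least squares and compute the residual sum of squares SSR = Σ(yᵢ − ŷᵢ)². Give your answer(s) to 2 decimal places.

SSR = 11.52

Normal-equation sums: Σt·t = 370, Σt = 42, Σ1 = 7.
Moment sums: Σt·y = 259, Σy = 26.
Normal equations: [[370, 42]; [42, 7]]·[m, c]ᵀ = [259, 26]ᵀ.
Δ = 370·7 − 42² = 826.
m = (259·7 − 42·26)/826 = 103/118; c = (370·26 − 42·259)/826 = -629/413.
Residuals: -197/413, 537/826, 131/826, -12/7, 1049/413, -498/413, 20/413; SSR = 9517/826.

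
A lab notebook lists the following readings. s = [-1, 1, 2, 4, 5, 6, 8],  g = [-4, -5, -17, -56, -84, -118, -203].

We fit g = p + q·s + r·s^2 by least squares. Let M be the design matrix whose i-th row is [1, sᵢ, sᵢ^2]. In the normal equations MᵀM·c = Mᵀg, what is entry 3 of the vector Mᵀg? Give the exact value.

-20313

Entry 3 ↔ basis s^2, so (Mᵀg)_{3} = Σᵢ (s^2)·gᵢ = (1)·(-4) + (1)·(-5) + (4)·(-17) + (16)·(-56) + (25)·(-84) + (36)·(-118) + (64)·(-203) = -20313.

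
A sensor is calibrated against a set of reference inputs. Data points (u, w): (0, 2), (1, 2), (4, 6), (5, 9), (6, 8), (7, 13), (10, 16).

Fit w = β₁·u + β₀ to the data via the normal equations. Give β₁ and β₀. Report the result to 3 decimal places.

Compute the Gram sums: Σu·u = 227, Σu = 33, Σ1 = 7.
For Mᵀw: Σu·w = 370, Σw = 56.
MᵀM·[β₁, β₀]ᵀ = Mᵀw becomes [[227, 33]; [33, 7]]·[β₁, β₀]ᵀ = [370, 56]ᵀ.
Δ = 227·7 − 33² = 500.
β₁ = (370·7 − 33·56)/500 = 371/250; β₀ = (227·56 − 33·370)/500 = 251/250.

β₁ = 1.484, β₀ = 1.004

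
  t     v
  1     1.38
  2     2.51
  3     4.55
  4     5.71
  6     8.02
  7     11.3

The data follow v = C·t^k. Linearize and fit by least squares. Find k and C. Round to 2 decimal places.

Taking logs, ln v = k·ln t + ln C, so regress ln v on ln t.
XᵀX = [[10.6062, 6.9157]; [6.9157, 6]], rhs = [13.1664, 9.0065]ᵀ  (here Σln t = 6.9157, Σ(ln t)² = 10.6062, Σln v = 9.0065, Σln t·ln v = 13.1664).
Δ = 10.6062·6 − (6.9157)² = 15.8099; k = (13.1664·6 − 6.9157·9.0065)/15.8099 = 1.05709, ln C = (10.6062·9.0065 − 6.9157·13.1664)/15.8099 = 0.28265, so C = exp(0.28265) = 1.32664.

k = 1.06, C = 1.33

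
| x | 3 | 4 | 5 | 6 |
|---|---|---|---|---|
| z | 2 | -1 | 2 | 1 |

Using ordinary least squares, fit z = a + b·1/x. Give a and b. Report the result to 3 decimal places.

The normal equations are: 4·a + (19/20)·b = 4;  (19/20)·a + (869/3600)·b = 59/60.
(Σ1 = 4, Σ1/x = 19/20, Σ1/x·1/x = 869/3600, Σz = 4, Σ1/x·z = 59/60.)
Eliminating b: (869/3600)·(row 1) − (19/20)·(row 2) gives (227/3600)·a = (869/3600)·4 − (19/20)·(59/60) = 113/3600, so a = 113/227.
Then b = ((59/60) − (19/20)·(113/227))/(869/3600) = 480/227.

a = 0.498, b = 2.115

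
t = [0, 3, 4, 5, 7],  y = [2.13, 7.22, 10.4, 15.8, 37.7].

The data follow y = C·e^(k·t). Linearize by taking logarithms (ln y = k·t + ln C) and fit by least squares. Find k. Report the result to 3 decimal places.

k = 0.408

With ln yᵢ as the transformed response and tᵢ as the regressor:
AᵀA = [[99.0000, 19.0000]; [19.0000, 5]], rhs = [54.5055, 11.4645]ᵀ  (here Σt = 19.0000, Σ(t)² = 99.0000, Σln y = 11.4645, Σt·ln y = 54.5055).
Δ = 99.0000·5 − (19.0000)² = 134.0000; k = (54.5055·5 − 19.0000·11.4645)/134.0000 = 0.40823, ln C = (99.0000·11.4645 − 19.0000·54.5055)/134.0000 = 0.74162.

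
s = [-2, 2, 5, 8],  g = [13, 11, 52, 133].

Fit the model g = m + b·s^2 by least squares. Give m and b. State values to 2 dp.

m = 3.36, b = 2.02

Normal-equation sums: Σ1 = 4, Σs^2 = 97, Σs^2·s^2 = 4753.
For Mᵀg: Σg = 209, Σs^2·g = 9908.
Eliminating b: 4753·(row 1) − 97·(row 2) gives 9603·m = 4753·209 − 97·9908 = 32301, so m = 37/11.
Then b = (9908 − 97·(37/11))/4753 = 2151/1067.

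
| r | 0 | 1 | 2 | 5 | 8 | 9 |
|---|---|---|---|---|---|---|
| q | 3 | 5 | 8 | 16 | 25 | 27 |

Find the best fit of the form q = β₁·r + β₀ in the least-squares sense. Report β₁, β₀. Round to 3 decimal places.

β₁ = 2.739, β₀ = 2.588

Normal-equation sums: Σr·r = 175, Σr = 25, Σ1 = 6.
For Xᵀq: Σr·q = 544, Σq = 84.
XᵀX·[β₁, β₀]ᵀ = Xᵀq becomes [[175, 25]; [25, 6]]·[β₁, β₀]ᵀ = [544, 84]ᵀ.
Eliminating β₀: 6·(row 1) − 25·(row 2) gives 425·β₁ = 6·544 − 25·84 = 1164, so β₁ = 1164/425.
Then β₀ = (84 − 25·(1164/425))/6 = 44/17.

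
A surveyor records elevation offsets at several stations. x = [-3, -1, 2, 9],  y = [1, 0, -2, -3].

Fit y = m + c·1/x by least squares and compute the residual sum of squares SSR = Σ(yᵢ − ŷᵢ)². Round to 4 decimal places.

Setting ∂/∂m … = 0 gives: 4·m + (-13/18)·c = -4;  (-13/18)·m + (445/324)·c = -5/3.
(Σ1 = 4, Σ1/x = -13/18, Σ1/x·1/x = 445/324, Σy = -4, Σ1/x·y = -5/3.)
Eliminating c: (445/324)·(row 1) − (-13/18)·(row 2) gives (179/36)·m = (445/324)·(-4) − (-13/18)·(-5/3) = -1085/162, so m = -2170/1611.
Then c = ((-5/3) − (-13/18)·(-2170/1611))/(445/324) = -344/179.
Residuals: 2749/1611, -926/1611, 496/1611, -773/537; SSR = 8714/1611.

SSR = 5.4091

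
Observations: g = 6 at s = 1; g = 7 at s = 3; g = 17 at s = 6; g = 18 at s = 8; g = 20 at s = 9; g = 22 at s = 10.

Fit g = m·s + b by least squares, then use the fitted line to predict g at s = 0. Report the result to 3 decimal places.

From the data, Σs·s = 291, Σs = 37, Σ1 = 6.
For Xᵀg: Σs·g = 673, Σg = 90.
Normal equations: [[291, 37]; [37, 6]]·[m, b]ᵀ = [673, 90]ᵀ.
Eliminating b: 6·(row 1) − 37·(row 2) gives 377·m = 6·673 − 37·90 = 708, so m = 708/377.
Then b = (90 − 37·(708/377))/6 = 1289/377.
At s = 0: ĝ = (708/377)·(0) + (1289/377)·(1) = 1289/377.

ĝ = 3.419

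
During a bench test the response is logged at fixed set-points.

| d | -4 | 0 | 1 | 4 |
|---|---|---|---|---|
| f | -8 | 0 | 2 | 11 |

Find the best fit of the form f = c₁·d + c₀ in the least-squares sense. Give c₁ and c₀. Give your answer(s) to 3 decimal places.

c₁ = 2.344, c₀ = 0.664

Sums needed: Σd·d = 33, Σd = 1, Σ1 = 4.
Right-hand side: Σd·f = 78, Σf = 5.
So AᵀA·[c₁, c₀]ᵀ = Aᵀf: [[33, 1]; [1, 4]]·[c₁, c₀]ᵀ = [78, 5]ᵀ.
det = 33·4 − 1² = 131.
c₁ = (78·4 − 1·5)/131 = 307/131; c₀ = (33·5 − 1·78)/131 = 87/131.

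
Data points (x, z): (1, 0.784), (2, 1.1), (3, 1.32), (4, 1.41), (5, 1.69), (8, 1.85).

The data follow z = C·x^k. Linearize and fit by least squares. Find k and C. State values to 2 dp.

Let Y = ln z. Fitting Y = k·ln x + ln C by least squares:
Σln x = 6.8669, Σ(ln x)² = 10.5236, Σln z = 1.6131, Σln x·ln z = 2.9712.
Equations: 10.5236·k + 6.8669·ln C = 2.9712;  6.8669·k + 6·ln C = 1.6131.
Slope k = (n·Σln x·ln z − Σln x·Σln z)/(n·Σ(ln x)² − (Σln x)²) = (6·2.9712 − 6.8669·1.6131)/15.9867 = 0.42222; ln C = (Σln z − k·Σln x)/n = -0.21437, so C = exp(-0.21437) = 0.80705.

k = 0.42, C = 0.81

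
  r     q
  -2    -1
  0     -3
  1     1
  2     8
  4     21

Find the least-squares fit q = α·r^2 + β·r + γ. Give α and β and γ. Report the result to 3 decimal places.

From the data, Σr^2·r^2 = 289, Σr^2·r = 65, Σr^2 = 25, Σr·r = 25, Σr = 5, Σ1 = 5.
Moment sums: Σr^2·q = 365, Σr·q = 103, Σq = 26.
Normal equations: [[289, 65, 25]; [65, 25, 5]; [25, 5, 5]]·[α, β, γ]ᵀ = [365, 103, 26]ᵀ.
Row-reducing yields α = 27/28, β = 269/140, γ = -54/35.

α = 0.964, β = 1.921, γ = -1.543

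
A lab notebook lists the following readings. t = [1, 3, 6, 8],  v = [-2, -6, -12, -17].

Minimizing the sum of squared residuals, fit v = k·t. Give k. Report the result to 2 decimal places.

Sums needed: Σt·t = 110.
Right-hand side: Σt·v = -228.
Normal equations: [[110]]·[k]ᵀ = [-228]ᵀ.
k = (-228)/110 = -2.07273.

k = -2.07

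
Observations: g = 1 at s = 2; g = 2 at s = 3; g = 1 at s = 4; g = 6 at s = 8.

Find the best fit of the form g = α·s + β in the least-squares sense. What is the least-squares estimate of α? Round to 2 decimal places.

α = 0.84

MᵀM·[α, β]ᵀ = Mᵀg reads: 93·α + 17·β = 60;  17·α + 4·β = 10.
Δ = 93·4 − 17² = 83.
α = (60·4 − 17·10)/83 = 70/83; β = (93·10 − 17·60)/83 = -90/83.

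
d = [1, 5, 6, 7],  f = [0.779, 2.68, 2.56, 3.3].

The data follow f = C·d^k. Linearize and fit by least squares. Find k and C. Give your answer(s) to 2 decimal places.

k = 0.72, C = 0.78

Taking logs, ln f = k·ln d + ln C, so regress ln f on ln d.
XᵀX = [[9.5873, 5.3471]; [5.3471, 4]], rhs = [5.5941, 2.8700]ᵀ  (here Σln d = 5.3471, Σ(ln d)² = 9.5873, Σln f = 2.8700, Σln d·ln f = 5.5941).
Δ = 9.5873·4 − (5.3471)² = 9.7575; k = (5.5941·4 − 5.3471·2.8700)/9.7575 = 0.72051, ln C = (9.5873·2.8700 − 5.3471·5.5941)/9.7575 = -0.24566, so C = exp(-0.24566) = 0.78219.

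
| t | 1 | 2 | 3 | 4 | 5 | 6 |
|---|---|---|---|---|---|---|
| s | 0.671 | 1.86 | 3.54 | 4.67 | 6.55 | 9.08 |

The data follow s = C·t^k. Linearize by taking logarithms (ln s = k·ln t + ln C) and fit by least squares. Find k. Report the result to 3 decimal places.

k = 1.427

Taking logs, ln s = k·ln t + ln C, so regress ln s on ln t.
XᵀX = [[9.4099, 6.5793]; [6.5793, 6]], rhs = [10.9331, 7.1124]ᵀ  (here Σln t = 6.5793, Σ(ln t)² = 9.4099, Σln s = 7.1124, Σln t·ln s = 10.9331).
Solving (det = 13.1729): k = 1.42748, ln C = -0.37989.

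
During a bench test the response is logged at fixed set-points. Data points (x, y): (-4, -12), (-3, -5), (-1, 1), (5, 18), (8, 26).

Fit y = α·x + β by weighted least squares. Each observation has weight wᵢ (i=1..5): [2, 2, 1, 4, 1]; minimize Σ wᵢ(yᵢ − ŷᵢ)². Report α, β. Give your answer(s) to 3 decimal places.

From the data, Σwᵢ·x·x = 215, Σwᵢ·x = 13, Σwᵢ·1 = 10.
Right-hand side: Σwᵢ·x·y = 693, Σwᵢ·y = 65.
MᵀWM·[α, β]ᵀ = MᵀWy becomes [[215, 13]; [13, 10]]·[α, β]ᵀ = [693, 65]ᵀ.
det = 215·10 − 13² = 1981.
α = (693·10 − 13·65)/1981 = 6085/1981; β = (215·65 − 13·693)/1981 = 4966/1981.

α = 3.072, β = 2.507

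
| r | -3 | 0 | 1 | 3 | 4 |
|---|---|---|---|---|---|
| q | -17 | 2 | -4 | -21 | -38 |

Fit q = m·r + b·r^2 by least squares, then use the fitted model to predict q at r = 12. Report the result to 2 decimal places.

q̂ = -319.57

Normal-equation sums: Σr·r = 35, Σr·r^2 = 65, Σr^2·r^2 = 419.
For Xᵀq: Σr·q = -168, Σr^2·q = -954.
Normal equations: [[35, 65]; [65, 419]]·[m, b]ᵀ = [-168, -954]ᵀ.
Δ = 35·419 − 65² = 10440.
m = ((-168)·419 − 65·(-954))/10440 = -1397/1740; b = (35·(-954) − 65·(-168))/10440 = -749/348.
At r = 12: q̂ = (-1397/1740)·(12) + (-749/348)·(144) = -46337/145.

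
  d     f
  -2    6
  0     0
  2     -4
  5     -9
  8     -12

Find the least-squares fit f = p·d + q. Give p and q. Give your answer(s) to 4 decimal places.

p = -1.7658, q = 0.7911

The normal system MᵀM·[p, q]ᵀ = Mᵀf is [[97, 13]; [13, 5]]·[p, q]ᵀ = [-161, -19]ᵀ.
det = 97·5 − 13² = 316.
p = ((-161)·5 − 13·(-19))/316 = -279/158; q = (97·(-19) − 13·(-161))/316 = 125/158.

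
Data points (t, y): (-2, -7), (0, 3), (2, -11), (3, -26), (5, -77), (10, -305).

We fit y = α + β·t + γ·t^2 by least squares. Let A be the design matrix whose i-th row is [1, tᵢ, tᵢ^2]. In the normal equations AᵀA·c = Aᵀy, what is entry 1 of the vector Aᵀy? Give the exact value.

Entry 1 ↔ basis 1, so (Aᵀy)_{1} = Σᵢ yᵢ = (1)·(-7) + (1)·(3) + (1)·(-11) + (1)·(-26) + (1)·(-77) + (1)·(-305) = -423.

-423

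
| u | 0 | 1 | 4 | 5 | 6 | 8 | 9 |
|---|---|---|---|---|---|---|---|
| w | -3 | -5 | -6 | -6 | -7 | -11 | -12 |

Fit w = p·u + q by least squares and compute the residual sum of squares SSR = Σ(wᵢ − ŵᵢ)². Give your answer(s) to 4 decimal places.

SSR = 7.1547

Entries of XᵀX: Σu·u = 223, Σu = 33, Σ1 = 7.
And Σu·w = -297, Σw = -50.
Eliminating q: 7·(row 1) − 33·(row 2) gives 472·p = 7·(-297) − 33·(-50) = -429, so p = -429/472.
Then q = ((-50) − 33·(-429/472))/7 = -1349/472.
Residuals: -67/472, -291/236, 233/472, 331/236, 619/472, -411/472, -227/236; SSR = 3377/472.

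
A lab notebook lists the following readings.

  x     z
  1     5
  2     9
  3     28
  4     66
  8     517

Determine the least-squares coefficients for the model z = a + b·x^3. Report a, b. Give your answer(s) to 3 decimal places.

a = 1.876, b = 1.006

From the data, Σ1 = 5, Σx^3 = 612, Σx^3·x^3 = 267034.
Moment sums: Σz = 625, Σx^3·z = 269761.
AᵀA·[a, b]ᵀ = Aᵀz becomes [[5, 612]; [612, 267034]]·[a, b]ᵀ = [625, 269761]ᵀ.
det = 5·267034 − 612² = 960626.
a = (625·267034 − 612·269761)/960626 = 901259/480313; b = (5·269761 − 612·625)/960626 = 966305/960626.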